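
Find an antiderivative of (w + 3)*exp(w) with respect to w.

(w + 2)*exp(w) + C

Use integration by parts with u = w + 3, dv = exp(w) dw, so v = exp(w).
Apply parts 1 times (tabular method): alternate signs, differentiate u down to 0, integrate dv up.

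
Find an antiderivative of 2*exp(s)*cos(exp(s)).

Let u = exp(s), so du = (exp(s)) ds.
Rewriting, the integral becomes 2·∫ cos(u) du = 2·sin(u).
Substituting back, u = exp(s).

2*sin(exp(s)) + C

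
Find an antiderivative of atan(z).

Use integration by parts with u = arctan(z), dv = dz.
Then du = 1/(z**2 + 1) dz.

z*atan(z) - log(z**2 + 1)/2 + C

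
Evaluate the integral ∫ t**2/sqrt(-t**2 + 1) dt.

-t*sqrt(-t**2 + 1)/2 + asin(t)/2 + C

Substitute t = sin(θ), so dt = cos(θ) dθ and the radical becomes sqrt(-t**2 + 1) = cos(θ) by the Pythagorean identity.
Integrate the resulting trig expression in θ, then back-substitute θ = asin(t), sin(θ) = t, cos(θ) = sqrt(-t**2 + 1) (absorbing any constant into C).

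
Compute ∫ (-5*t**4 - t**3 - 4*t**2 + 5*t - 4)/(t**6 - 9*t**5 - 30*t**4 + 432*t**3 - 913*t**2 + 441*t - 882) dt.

-12513*log(t - 7)/2800 + 6814*log(t - 6)/1443 - 457*log(t - 3)/1200 + 11897*log(t + 7)/91000 - 57*log(t**2 + 1)/37000 + 139*atan(t)/18500 + C

Factor the denominator: (t - 7)*(t - 6)*(t - 3)*(t + 7)*(t**2 + 1).
Partial-fraction decomposition: -(57*t - 139)/(18500*(t**2 + 1)) + 11897/(91000*(t + 7)) - 457/(1200*(t - 3)) + 6814/(1443*(t - 6)) - 12513/(2800*(t - 7)).
Integrate each term; A/(t−a) gives A·log|t−a|; the (Bt+D)/(t²+p²) term gives a log and an atan.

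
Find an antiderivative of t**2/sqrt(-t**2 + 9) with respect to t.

-t*sqrt(-t**2 + 9)/2 + 9*asin(t/3)/2 + C

Substitute t = 3·sin(θ), so dt = 3·cos(θ) dθ and the radical becomes sqrt(-t**2 + 9) = 3·cos(θ) by the Pythagorean identity.
Integrate the resulting trig expression in θ, then back-substitute θ = asin(t/3), sin(θ) = t/3, cos(θ) = sqrt(-t**2 + 9)/3 (absorbing any constant into C).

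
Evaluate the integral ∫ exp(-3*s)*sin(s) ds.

Let I denote the integral. Integrate by parts with u = sin(s), dv = exp(-3*s) ds, so v = -exp(-3*s)/3: I = -exp(-3*s)*sin(s)/3 + (1/3)·∫ exp(-3*s)*cos(s) ds.
Apply parts again with u = cos(s), dv = exp(-3*s) ds: ∫ exp(-3*s)*cos(s) ds = -exp(-3*s)*cos(s)/3 − (1/3)·I. Substituting back brings back I: I = -exp(-3*s)*sin(s)/3 - exp(-3*s)*cos(s)/9 − (1/9)·I.
Solving for I: (1 + 1/9)·I equals the remaining terms, so I = (9/10)·(-exp(-3*s)*sin(s)/3 - exp(-3*s)*cos(s)/9).

-3*exp(-3*s)*sin(s)/10 - exp(-3*s)*cos(s)/10 + C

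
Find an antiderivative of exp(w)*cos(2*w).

Let I denote the integral. Integrate by parts with u = cos(2*w), dv = exp(w) dw, so v = exp(w): I = exp(w)*cos(2*w) + 2·∫ exp(w)*sin(2*w) dw.
Apply parts again with u = sin(2*w), dv = exp(w) dw: ∫ exp(w)*sin(2*w) dw = exp(w)*sin(2*w) − 2·I. Substituting back brings back I: I = 2*exp(w)*sin(2*w) + exp(w)*cos(2*w) − 4·I.
Solving for I: (1 + 4)·I equals the remaining terms, so I = (1/5)·(2*exp(w)*sin(2*w) + exp(w)*cos(2*w)).

2*exp(w)*sin(2*w)/5 + exp(w)*cos(2*w)/5 + C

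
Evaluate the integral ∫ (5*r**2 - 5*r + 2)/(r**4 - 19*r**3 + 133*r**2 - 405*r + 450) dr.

152*log(r - 6)/3 - 48*log(r - 5) - 8*log(r - 3)/3 + 51/(r - 5) + C

Factor the denominator: (r - 6)*(r - 5)**2*(r - 3).
Partial-fraction decomposition: -8/(3*(r - 3)) - 48/(r - 5) - 51/(r - 5)**2 + 152/(3*(r - 6)).
Integrate each term; A/(r−a) gives A·log|r−a|; A/(r−a)² gives −A/(r−a).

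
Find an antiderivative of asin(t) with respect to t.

t*asin(t) + sqrt(-t**2 + 1) + C

Use integration by parts with u = arcsin(t), dv = dt.
Then du = 1/sqrt(-t**2 + 1) dt.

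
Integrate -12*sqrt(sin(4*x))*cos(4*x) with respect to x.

-2*sin(4*x)**(3/2) + C

Let u = sin(4*x), so du = (4*cos(4*x)) dx.
Rewriting, the integral becomes -3·∫ √u du = -3·(2/3)u^(3/2).
Substituting back, u = sin(4*x).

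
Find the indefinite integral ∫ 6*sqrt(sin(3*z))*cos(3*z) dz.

4*sin(3*z)**(3/2)/3 + C

Let u = sin(3*z), so du = (3*cos(3*z)) dz.
Rewriting, the integral becomes 2·∫ √u du = 2·(2/3)u^(3/2).
Substituting back, u = sin(3*z).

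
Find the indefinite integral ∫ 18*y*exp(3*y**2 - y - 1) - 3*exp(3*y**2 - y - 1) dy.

Let u = 3*y**2 - y - 1, so du = (6*y - 1) dy.
Rewriting, the integral becomes 3·∫ e^u du = 3·e^u.
Substituting back, u = 3*y**2 - y - 1.

3*exp(3*y**2 - y - 1) + C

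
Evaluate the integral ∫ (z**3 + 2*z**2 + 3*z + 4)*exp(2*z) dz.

(4*z**3 + 2*z**2 + 10*z + 11)*exp(2*z)/8 + C

Use integration by parts with u = z**3 + 2*z**2 + 3*z + 4, dv = exp(2*z) dz, so v = exp(2*z)/2.
Apply parts 3 times (tabular method): alternate signs, differentiate u down to 0, integrate dv up.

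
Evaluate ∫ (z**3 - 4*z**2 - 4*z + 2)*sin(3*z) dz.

-z**3*cos(3*z)/3 + z**2*sin(3*z)/3 + 4*z**2*cos(3*z)/3 - 8*z*sin(3*z)/9 + 14*z*cos(3*z)/9 - 14*sin(3*z)/27 - 26*cos(3*z)/27 + C

Use integration by parts with u = z**3 - 4*z**2 - 4*z + 2, dv = sin(3*z) dz, so v = -cos(3*z)/3.
Apply parts 3 times (tabular method): alternate signs, differentiate u down to 0, integrate dv up.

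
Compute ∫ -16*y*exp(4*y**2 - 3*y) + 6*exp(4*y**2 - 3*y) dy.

-2*exp(4*y**2 - 3*y) + C

Let u = 4*y**2 - 3*y, so du = (8*y - 3) dy.
Rewriting, the integral becomes -2·∫ e^u du = -2·e^u.
Substituting back, u = 4*y**2 - 3*y.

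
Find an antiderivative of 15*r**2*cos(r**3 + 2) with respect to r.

5*sin(r**3 + 2) + C

Let u = r**3 + 2, so du = (3*r**2) dr.
Rewriting, the integral becomes 5·∫ cos(u) du = 5·sin(u).
Substituting back, u = r**3 + 2.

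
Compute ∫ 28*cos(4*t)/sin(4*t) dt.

7*log(sin(4*t)) + C

Let u = sin(4*t), so du = (4*cos(4*t)) dt.
Rewriting, the integral becomes 7·∫ 1/u du = 7·log(u).
Substituting back, u = sin(4*t).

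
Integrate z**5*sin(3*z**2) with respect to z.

Let u = z², du = 2z dz; rewrite as (1/2)∫ u^2·sin(3u) du.
Now integrate by parts 2 times.

-z**4*cos(3*z**2)/6 + z**2*sin(3*z**2)/9 + cos(3*z**2)/27 + C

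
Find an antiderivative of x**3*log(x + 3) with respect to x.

Use integration by parts with u = log(x + 3), dv = x**3 dx.
Then du = 1/(x + 3) dx and v = x**4/4.

x**4*log(x + 3)/4 - x**4/16 + x**3/4 - 9*x**2/8 + 27*x/4 - 81*log(x + 3)/4 + C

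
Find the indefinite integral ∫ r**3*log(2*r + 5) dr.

r**4*log(2*r + 5)/4 - r**4/16 + 5*r**3/24 - 25*r**2/32 + 125*r/32 - 625*log(2*r + 5)/64 + C

Use integration by parts with u = log(2*r + 5), dv = r**3 dr.
Then du = 2/(2*r + 5) dr and v = r**4/4.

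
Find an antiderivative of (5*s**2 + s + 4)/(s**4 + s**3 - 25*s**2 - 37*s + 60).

Factor the denominator: (s - 5)*(s - 1)*(s + 3)*(s + 4).
Partial-fraction decomposition: -16/(9*(s + 4)) + 23/(16*(s + 3)) - 1/(8*(s - 1)) + 67/(144*(s - 5)).
Integrate each term: A/(s−a) contributes A·log|s−a|.

67*log(s - 5)/144 - log(s - 1)/8 + 23*log(s + 3)/16 - 16*log(s + 4)/9 + C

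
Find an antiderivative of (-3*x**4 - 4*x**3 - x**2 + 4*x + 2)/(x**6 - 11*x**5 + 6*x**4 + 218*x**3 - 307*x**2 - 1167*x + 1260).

-4297*log(x - 7)/1800 + 1189*log(x - 5)/256 - 146*log(x - 4)/63 + log(x - 1)/576 + 2617*log(x + 3)/44800 + 11/(160*x + 480) + C

Factor the denominator: (x - 7)*(x - 5)*(x - 4)*(x - 1)*(x + 3)**2.
Partial-fraction decomposition: 2617/(44800*(x + 3)) - 11/(160*(x + 3)**2) + 1/(576*(x - 1)) - 146/(63*(x - 4)) + 1189/(256*(x - 5)) - 4297/(1800*(x - 7)).
Integrate each term; A/(x−a) gives A·log|x−a|; A/(x−a)² gives −A/(x−a).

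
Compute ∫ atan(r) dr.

r*atan(r) - log(r**2 + 1)/2 + C

Use integration by parts with u = arctan(r), dv = dr.
Then du = 1/(r**2 + 1) dr.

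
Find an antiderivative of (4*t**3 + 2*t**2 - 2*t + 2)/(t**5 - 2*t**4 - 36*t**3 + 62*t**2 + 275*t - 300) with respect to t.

Factor the denominator: (t - 5)*(t - 4)*(t - 1)*(t + 3)*(t + 5).
Partial-fraction decomposition: -73/(180*(t + 5)) + 41/(224*(t + 3)) + 1/(48*(t - 1)) - 94/(63*(t - 4)) + 271/(160*(t - 5)).
Integrate each term: A/(t−a) contributes A·log|t−a|.

271*log(t - 5)/160 - 94*log(t - 4)/63 + log(t - 1)/48 + 41*log(t + 3)/224 - 73*log(t + 5)/180 + C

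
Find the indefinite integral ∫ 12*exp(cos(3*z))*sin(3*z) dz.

-4*exp(cos(3*z)) + C

Let u = cos(3*z), so du = (-3*sin(3*z)) dz.
Rewriting, the integral becomes -4·∫ e^u du = -4·e^u.
Substituting back, u = cos(3*z).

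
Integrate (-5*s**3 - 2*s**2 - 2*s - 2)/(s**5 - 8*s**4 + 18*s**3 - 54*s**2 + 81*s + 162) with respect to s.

-1166*log(s - 6)/945 + 161*log(s - 3)/216 + 3*log(s + 1)/280 + 43*log(s**2 + 9)/180 + 8*atan(s/3)/135 + C

Factor the denominator: (s - 6)*(s - 3)*(s + 1)*(s**2 + 9).
Partial-fraction decomposition: (43*s + 16)/(90*(s**2 + 9)) + 3/(280*(s + 1)) + 161/(216*(s - 3)) - 1166/(945*(s - 6)).
Integrate each term; A/(s−a) gives A·log|s−a|; the (Bs+D)/(s²+p²) term gives a log and an atan.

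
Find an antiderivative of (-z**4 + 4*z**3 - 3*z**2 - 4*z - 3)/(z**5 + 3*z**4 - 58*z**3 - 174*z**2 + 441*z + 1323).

-1207*log(z - 7)/5600 + log(z - 3)/96 + 4531*log(z + 3)/4800 - 779*log(z + 7)/448 + 69/(80*z + 240) + C

Factor the denominator: (z - 7)*(z - 3)*(z + 3)**2*(z + 7).
Partial-fraction decomposition: -779/(448*(z + 7)) + 4531/(4800*(z + 3)) - 69/(80*(z + 3)**2) + 1/(96*(z - 3)) - 1207/(5600*(z - 7)).
Integrate each term; A/(z−a) gives A·log|z−a|; A/(z−a)² gives −A/(z−a).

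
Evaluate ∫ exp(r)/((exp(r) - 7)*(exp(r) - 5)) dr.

log(exp(r) - 7)/2 - log(exp(r) - 5)/2 + C

Let u = e^r, du = e^r dr.
The integral becomes ∫ du/((u-7)(u-5)); decompose into partial fractions.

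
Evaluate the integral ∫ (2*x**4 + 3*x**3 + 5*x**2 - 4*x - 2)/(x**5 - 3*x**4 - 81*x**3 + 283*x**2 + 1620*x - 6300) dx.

1697*log(x - 6)/78 - 29677*log(x - 5)/1452 - 1073*log(x + 6)/726 + 337*log(x + 7)/156 + 144/(11*x - 55) + C

Factor the denominator: (x - 6)*(x - 5)**2*(x + 6)*(x + 7).
Partial-fraction decomposition: 337/(156*(x + 7)) - 1073/(726*(x + 6)) - 29677/(1452*(x - 5)) - 144/(11*(x - 5)**2) + 1697/(78*(x - 6)).
Integrate each term; A/(x−a) gives A·log|x−a|; A/(x−a)² gives −A/(x−a).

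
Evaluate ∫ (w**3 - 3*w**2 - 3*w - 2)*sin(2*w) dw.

Use integration by parts with u = w**3 - 3*w**2 - 3*w - 2, dv = sin(2*w) dw, so v = -cos(2*w)/2.
Apply parts 3 times (tabular method): alternate signs, differentiate u down to 0, integrate dv up.

-w**3*cos(2*w)/2 + 3*w**2*sin(2*w)/4 + 3*w**2*cos(2*w)/2 - 3*w*sin(2*w)/2 + 9*w*cos(2*w)/4 - 9*sin(2*w)/8 + cos(2*w)/4 + C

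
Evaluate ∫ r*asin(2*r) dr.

r**2*asin(2*r)/2 + r*sqrt(-4*r**2 + 1)/8 - asin(2*r)/16 + C

Use integration by parts with u = arcsin(2*r), dv = r dr.
Then du = 2/sqrt(-4*r**2 + 1) dr.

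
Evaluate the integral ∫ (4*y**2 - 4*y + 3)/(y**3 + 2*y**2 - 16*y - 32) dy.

Factor the denominator: (y - 4)*(y + 2)*(y + 4).
Partial-fraction decomposition: 83/(16*(y + 4)) - 9/(4*(y + 2)) + 17/(16*(y - 4)).
Integrate each term: A/(y−a) contributes A·log|y−a|.

17*log(y - 4)/16 - 9*log(y + 2)/4 + 83*log(y + 4)/16 + C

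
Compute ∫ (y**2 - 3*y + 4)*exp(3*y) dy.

(9*y**2 - 33*y + 47)*exp(3*y)/27 + C

Use integration by parts with u = y**2 - 3*y + 4, dv = exp(3*y) dy, so v = exp(3*y)/3.
Apply parts 2 times (tabular method): alternate signs, differentiate u down to 0, integrate dv up.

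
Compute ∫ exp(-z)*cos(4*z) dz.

Let I denote the integral. Integrate by parts with u = cos(4*z), dv = exp(-z) dz, so v = -exp(-z): I = -exp(-z)*cos(4*z) − 4·∫ exp(-z)*sin(4*z) dz.
Apply parts again with u = sin(4*z), dv = exp(-z) dz: ∫ exp(-z)*sin(4*z) dz = -exp(-z)*sin(4*z) + 4·I. Substituting back brings back I: I = 4*exp(-z)*sin(4*z) - exp(-z)*cos(4*z) − 16·I.
Solving for I: (1 + 16)·I equals the remaining terms, so I = (1/17)·(4*exp(-z)*sin(4*z) - exp(-z)*cos(4*z)).

4*exp(-z)*sin(4*z)/17 - exp(-z)*cos(4*z)/17 + C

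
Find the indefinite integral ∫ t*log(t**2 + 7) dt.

t**2*log(t**2 + 7)/2 - t**2/2 + 7*log(t**2 + 7)/2 + C

Let u = t**2 + 7, so du = (2*t) dt.
The integral becomes (1/2)·∫ log(u) du; integrate by parts with u′=log(u), dv′=du.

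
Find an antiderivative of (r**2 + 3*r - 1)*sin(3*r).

Use integration by parts with u = r**2 + 3*r - 1, dv = sin(3*r) dr, so v = -cos(3*r)/3.
Apply parts 2 times (tabular method): alternate signs, differentiate u down to 0, integrate dv up.

-r**2*cos(3*r)/3 + 2*r*sin(3*r)/9 - r*cos(3*r) + sin(3*r)/3 + 11*cos(3*r)/27 + C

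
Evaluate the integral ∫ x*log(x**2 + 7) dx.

x**2*log(x**2 + 7)/2 - x**2/2 + 7*log(x**2 + 7)/2 + C

Let u = x**2 + 7, so du = (2*x) dx.
The integral becomes (1/2)·∫ log(u) du; integrate by parts with u′=log(u), dv′=du.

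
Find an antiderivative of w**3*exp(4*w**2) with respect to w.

Let u = w², du = 2w dw; rewrite as (1/2)∫ u^1·exp(4u) du.
Now integrate by parts 1 time.

(4*w**2 - 1)*exp(4*w**2)/32 + C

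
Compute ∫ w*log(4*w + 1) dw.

Use integration by parts with u = log(4*w + 1), dv = w dw.
Then du = 4/(4*w + 1) dw and v = w**2/2.

w**2*log(4*w + 1)/2 - w**2/4 + w/8 - log(4*w + 1)/32 + C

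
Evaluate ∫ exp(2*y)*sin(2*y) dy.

Let I denote the integral. Integrate by parts with u = sin(2*y), dv = exp(2*y) dy, so v = exp(2*y)/2: I = exp(2*y)*sin(2*y)/2 − ∫ exp(2*y)*cos(2*y) dy.
Apply parts again with u = cos(2*y), dv = exp(2*y) dy: ∫ exp(2*y)*cos(2*y) dy = exp(2*y)*cos(2*y)/2 + I. Substituting back brings back I: I = exp(2*y)*sin(2*y)/2 - exp(2*y)*cos(2*y)/2 − I.
Solving for I: (1 + 1)·I equals the remaining terms, so I = (1/2)·(exp(2*y)*sin(2*y)/2 - exp(2*y)*cos(2*y)/2).

exp(2*y)*sin(2*y)/4 - exp(2*y)*cos(2*y)/4 + C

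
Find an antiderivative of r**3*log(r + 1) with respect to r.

r**4*log(r + 1)/4 - r**4/16 + r**3/12 - r**2/8 + r/4 - log(r + 1)/4 + C

Use integration by parts with u = log(r + 1), dv = r**3 dr.
Then du = 1/(r + 1) dr and v = r**4/4.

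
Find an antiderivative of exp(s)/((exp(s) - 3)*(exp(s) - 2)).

Let u = e^s, du = e^s ds.
The integral becomes ∫ du/((u-2)(u-3)); decompose into partial fractions.

log(exp(s) - 3) - log(exp(s) - 2) + C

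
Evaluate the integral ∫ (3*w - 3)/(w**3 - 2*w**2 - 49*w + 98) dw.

9*log(w - 7)/35 - log(w - 2)/15 - 4*log(w + 7)/21 + C

Factor the denominator: (w - 7)*(w - 2)*(w + 7).
Partial-fraction decomposition: -4/(21*(w + 7)) - 1/(15*(w - 2)) + 9/(35*(w - 7)).
Integrate each term: A/(w−a) contributes A·log|w−a|.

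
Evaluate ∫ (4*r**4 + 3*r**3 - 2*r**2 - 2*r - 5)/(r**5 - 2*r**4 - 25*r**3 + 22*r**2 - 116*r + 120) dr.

Factor the denominator: (r - 6)*(r - 1)*(r + 5)*(r**2 + 4).
Partial-fraction decomposition: (1679*r + 4394)/(5800*(r**2 + 4)) + 1040/(957*(r + 5)) + 1/(75*(r - 1)) + 5743/(2200*(r - 6)).
Integrate each term; A/(r−a) gives A·log|r−a|; the (Br+D)/(r²+p²) term gives a log and an atan.

5743*log(r - 6)/2200 + log(r - 1)/75 + 1040*log(r + 5)/957 + 1679*log(r**2 + 4)/11600 + 2197*atan(r/2)/5800 + C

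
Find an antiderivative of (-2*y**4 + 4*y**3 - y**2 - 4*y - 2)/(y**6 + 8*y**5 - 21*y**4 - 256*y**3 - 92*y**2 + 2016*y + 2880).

-2851*log(y - 4)/59535 - 31*log(y + 2)/216 + 269*log(y + 3)/294 - 1757*log(y + 5)/486 + 347*log(y + 6)/120 + 29/(378*y - 1512) + C

Factor the denominator: (y - 4)**2*(y + 2)*(y + 3)*(y + 5)*(y + 6).
Partial-fraction decomposition: 347/(120*(y + 6)) - 1757/(486*(y + 5)) + 269/(294*(y + 3)) - 31/(216*(y + 2)) - 2851/(59535*(y - 4)) - 29/(378*(y - 4)**2).
Integrate each term; A/(y−a) gives A·log|y−a|; A/(y−a)² gives −A/(y−a).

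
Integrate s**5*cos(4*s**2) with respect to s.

Let u = s², du = 2s ds; rewrite as (1/2)∫ u^2·cos(4u) du.
Now integrate by parts 2 times.

s**4*sin(4*s**2)/8 + s**2*cos(4*s**2)/16 - sin(4*s**2)/64 + C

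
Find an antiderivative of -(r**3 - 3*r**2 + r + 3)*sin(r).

Use integration by parts with u = r**3 - 3*r**2 + r + 3, dv = -sin(r) dr, so v = cos(r).
Apply parts 3 times (tabular method): alternate signs, differentiate u down to 0, integrate dv up.

r**3*cos(r) - 3*r**2*sin(r) - 3*r**2*cos(r) + 6*r*sin(r) - 5*r*cos(r) + 5*sin(r) + 9*cos(r) + C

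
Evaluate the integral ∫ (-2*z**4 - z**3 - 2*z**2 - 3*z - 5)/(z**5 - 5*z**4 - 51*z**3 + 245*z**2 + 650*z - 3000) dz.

Factor the denominator: (z - 6)*(z - 5)*(z - 4)*(z + 5)**2.
Partial-fraction decomposition: -116849/(196020*(z + 5)) + 233/(198*(z + 5)**2) - 625/(162*(z - 4)) + 289/(20*(z - 5)) - 2903/(242*(z - 6)).
Integrate each term; A/(z−a) gives A·log|z−a|; A/(z−a)² gives −A/(z−a).

-2903*log(z - 6)/242 + 289*log(z - 5)/20 - 625*log(z - 4)/162 - 116849*log(z + 5)/196020 - 233/(198*z + 990) + C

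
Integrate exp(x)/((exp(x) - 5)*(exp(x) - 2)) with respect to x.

Let u = e^x, du = e^x dx.
The integral becomes ∫ du/((u-5)(u-2)); decompose into partial fractions.

log(exp(x) - 5)/3 - log(exp(x) - 2)/3 + C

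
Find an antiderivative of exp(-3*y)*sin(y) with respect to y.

-3*exp(-3*y)*sin(y)/10 - exp(-3*y)*cos(y)/10 + C

Let I denote the integral. Integrate by parts with u = sin(y), dv = exp(-3*y) dy, so v = -exp(-3*y)/3: I = -exp(-3*y)*sin(y)/3 + (1/3)·∫ exp(-3*y)*cos(y) dy.
Apply parts again with u = cos(y), dv = exp(-3*y) dy: ∫ exp(-3*y)*cos(y) dy = -exp(-3*y)*cos(y)/3 − (1/3)·I. Substituting back brings back I: I = -exp(-3*y)*sin(y)/3 - exp(-3*y)*cos(y)/9 − (1/9)·I.
Solving for I: (1 + 1/9)·I equals the remaining terms, so I = (9/10)·(-exp(-3*y)*sin(y)/3 - exp(-3*y)*cos(y)/9).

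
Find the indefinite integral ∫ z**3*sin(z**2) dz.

Let u = z², du = 2z dz; rewrite as (1/2)∫ u^1·sin(1u) du.
Now integrate by parts 1 time.

-z**2*cos(z**2)/2 + sin(z**2)/2 + C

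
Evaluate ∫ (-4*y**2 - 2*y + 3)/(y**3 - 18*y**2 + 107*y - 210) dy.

Factor the denominator: (y - 7)*(y - 6)*(y - 5).
Partial-fraction decomposition: -107/(2*(y - 5)) + 153/(y - 6) - 207/(2*(y - 7)).
Integrate each term: A/(y−a) contributes A·log|y−a|.

-207*log(y - 7)/2 + 153*log(y - 6) - 107*log(y - 5)/2 + C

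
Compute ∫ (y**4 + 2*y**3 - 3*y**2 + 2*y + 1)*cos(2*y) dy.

Use integration by parts with u = y**4 + 2*y**3 - 3*y**2 + 2*y + 1, dv = cos(2*y) dy, so v = sin(2*y)/2.
Apply parts 4 times (tabular method): alternate signs, differentiate u down to 0, integrate dv up.

y**4*sin(2*y)/2 + y**3*sin(2*y) + y**3*cos(2*y) - 3*y**2*sin(2*y) + 3*y**2*cos(2*y)/2 - y*sin(2*y)/2 - 3*y*cos(2*y) + 2*sin(2*y) - cos(2*y)/4 + C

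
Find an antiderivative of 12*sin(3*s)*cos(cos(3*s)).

-4*sin(cos(3*s)) + C

Let u = cos(3*s), so du = (-3*sin(3*s)) ds.
Rewriting, the integral becomes -4·∫ cos(u) du = -4·sin(u).
Substituting back, u = cos(3*s).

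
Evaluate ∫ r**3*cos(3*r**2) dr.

r**2*sin(3*r**2)/6 + cos(3*r**2)/18 + C

Let u = r², du = 2r dr; rewrite as (1/2)∫ u^1·cos(3u) du.
Now integrate by parts 1 time.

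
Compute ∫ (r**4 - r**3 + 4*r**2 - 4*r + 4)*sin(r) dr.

-r**4*cos(r) + 4*r**3*sin(r) + r**3*cos(r) - 3*r**2*sin(r) + 8*r**2*cos(r) - 16*r*sin(r) - 2*r*cos(r) + 2*sin(r) - 20*cos(r) + C

Use integration by parts with u = r**4 - r**3 + 4*r**2 - 4*r + 4, dv = sin(r) dr, so v = -cos(r).
Apply parts 4 times (tabular method): alternate signs, differentiate u down to 0, integrate dv up.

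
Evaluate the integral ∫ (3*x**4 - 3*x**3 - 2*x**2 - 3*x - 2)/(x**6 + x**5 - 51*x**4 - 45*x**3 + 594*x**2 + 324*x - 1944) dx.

Factor the denominator: (x - 6)*(x - 3)*(x - 2)*(x + 3)**2*(x + 6).
Partial-fraction decomposition: -140/(243*(x + 6)) + 31571/(72900*(x + 3)) - 313/(810*(x + 3)**2) + 1/(100*(x - 2)) - 133/(972*(x - 3)) + 787/(2916*(x - 6)).
Integrate each term; A/(x−a) gives A·log|x−a|; A/(x−a)² gives −A/(x−a).

787*log(x - 6)/2916 - 133*log(x - 3)/972 + log(x - 2)/100 + 31571*log(x + 3)/72900 - 140*log(x + 6)/243 + 313/(810*x + 2430) + C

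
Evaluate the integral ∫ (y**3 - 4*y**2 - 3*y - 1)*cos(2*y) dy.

y**3*sin(2*y)/2 - 2*y**2*sin(2*y) + 3*y**2*cos(2*y)/4 - 9*y*sin(2*y)/4 - 2*y*cos(2*y) + sin(2*y)/2 - 9*cos(2*y)/8 + C

Use integration by parts with u = y**3 - 4*y**2 - 3*y - 1, dv = cos(2*y) dy, so v = sin(2*y)/2.
Apply parts 3 times (tabular method): alternate signs, differentiate u down to 0, integrate dv up.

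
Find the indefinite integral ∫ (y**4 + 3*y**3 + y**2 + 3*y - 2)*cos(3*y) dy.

y**4*sin(3*y)/3 + y**3*sin(3*y) + 4*y**3*cos(3*y)/9 - y**2*sin(3*y)/9 + y**2*cos(3*y) + y*sin(3*y)/3 - 2*y*cos(3*y)/27 - 52*sin(3*y)/81 + cos(3*y)/9 + C

Use integration by parts with u = y**4 + 3*y**3 + y**2 + 3*y - 2, dv = cos(3*y) dy, so v = sin(3*y)/3.
Apply parts 4 times (tabular method): alternate signs, differentiate u down to 0, integrate dv up.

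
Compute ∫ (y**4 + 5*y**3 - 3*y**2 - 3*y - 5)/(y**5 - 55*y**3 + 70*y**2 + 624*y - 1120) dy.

Factor the denominator: (y - 5)*(y - 4)*(y - 2)*(y + 4)*(y + 7).
Partial-fraction decomposition: 185/(1188*(y + 7)) + 35/(432*(y + 4)) + 11/(108*(y - 2)) - 511/(176*(y - 4)) + 385/(108*(y - 5)).
Integrate each term: A/(y−a) contributes A·log|y−a|.

385*log(y - 5)/108 - 511*log(y - 4)/176 + 11*log(y - 2)/108 + 35*log(y + 4)/432 + 185*log(y + 7)/1188 + C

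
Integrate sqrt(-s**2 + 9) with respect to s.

Substitute s = 3·sin(θ), so ds = 3·cos(θ) dθ and the radical becomes sqrt(-s**2 + 9) = 3·cos(θ) by the Pythagorean identity.
Integrate the resulting trig expression in θ, then back-substitute θ = asin(s/3), sin(θ) = s/3, cos(θ) = sqrt(-s**2 + 9)/3 (absorbing any constant into C).

s*sqrt(-s**2 + 9)/2 + 9*asin(s/3)/2 + C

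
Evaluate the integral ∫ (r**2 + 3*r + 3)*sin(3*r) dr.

-r**2*cos(3*r)/3 + 2*r*sin(3*r)/9 - r*cos(3*r) + sin(3*r)/3 - 25*cos(3*r)/27 + C

Use integration by parts with u = r**2 + 3*r + 3, dv = sin(3*r) dr, so v = -cos(3*r)/3.
Apply parts 2 times (tabular method): alternate signs, differentiate u down to 0, integrate dv up.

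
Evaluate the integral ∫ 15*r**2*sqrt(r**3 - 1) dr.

Let u = r**3 - 1, so du = (3*r**2) dr.
Rewriting, the integral becomes 5·∫ √u du = 5·(2/3)u^(3/2).
Substituting back, u = r**3 - 1.

10*(r**3 - 1)**(3/2)/3 + C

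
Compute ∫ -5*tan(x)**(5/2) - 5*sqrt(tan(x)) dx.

-10*tan(x)**(3/2)/3 + C

Let u = tan(x), so du = (tan(x)**2 + 1) dx.
Rewriting, the integral becomes -5·∫ √u du = -5·(2/3)u^(3/2).
Substituting back, u = tan(x).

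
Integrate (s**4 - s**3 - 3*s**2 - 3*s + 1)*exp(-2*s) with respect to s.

(-4*s**4 - 4*s**3 + 6*s**2 + 18*s + 5)*exp(-2*s)/8 + C

Use integration by parts with u = s**4 - s**3 - 3*s**2 - 3*s + 1, dv = exp(-2*s) ds, so v = -exp(-2*s)/2.
Apply parts 4 times (tabular method): alternate signs, differentiate u down to 0, integrate dv up.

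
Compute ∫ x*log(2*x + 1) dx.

x**2*log(2*x + 1)/2 - x**2/4 + x/4 - log(2*x + 1)/8 + C

Use integration by parts with u = log(2*x + 1), dv = x dx.
Then du = 2/(2*x + 1) dx and v = x**2/2.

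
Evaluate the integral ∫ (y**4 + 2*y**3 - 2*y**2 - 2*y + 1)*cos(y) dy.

Use integration by parts with u = y**4 + 2*y**3 - 2*y**2 - 2*y + 1, dv = cos(y) dy, so v = sin(y).
Apply parts 4 times (tabular method): alternate signs, differentiate u down to 0, integrate dv up.

y**4*sin(y) + 2*y**3*sin(y) + 4*y**3*cos(y) - 14*y**2*sin(y) + 6*y**2*cos(y) - 14*y*sin(y) - 28*y*cos(y) + 29*sin(y) - 14*cos(y) + C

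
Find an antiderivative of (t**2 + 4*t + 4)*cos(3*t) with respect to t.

Use integration by parts with u = t**2 + 4*t + 4, dv = cos(3*t) dt, so v = sin(3*t)/3.
Apply parts 2 times (tabular method): alternate signs, differentiate u down to 0, integrate dv up.

t**2*sin(3*t)/3 + 4*t*sin(3*t)/3 + 2*t*cos(3*t)/9 + 34*sin(3*t)/27 + 4*cos(3*t)/9 + C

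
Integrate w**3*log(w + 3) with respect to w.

Use integration by parts with u = log(w + 3), dv = w**3 dw.
Then du = 1/(w + 3) dw and v = w**4/4.

w**4*log(w + 3)/4 - w**4/16 + w**3/4 - 9*w**2/8 + 27*w/4 - 81*log(w + 3)/4 + C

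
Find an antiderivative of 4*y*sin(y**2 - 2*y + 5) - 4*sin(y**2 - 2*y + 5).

-2*cos(y**2 - 2*y + 5) + C

Let u = y**2 - 2*y + 5, so du = (2*y - 2) dy.
Rewriting, the integral becomes 2·∫ sin(u) du = 2·-cos(u).
Substituting back, u = y**2 - 2*y + 5.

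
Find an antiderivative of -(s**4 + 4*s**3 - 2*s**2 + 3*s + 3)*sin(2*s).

s**4*cos(2*s)/2 - s**3*sin(2*s) + 2*s**3*cos(2*s) - 3*s**2*sin(2*s) - 5*s**2*cos(2*s)/2 + 5*s*sin(2*s)/2 - 3*s*cos(2*s)/2 + 3*sin(2*s)/4 + 11*cos(2*s)/4 + C

Use integration by parts with u = s**4 + 4*s**3 - 2*s**2 + 3*s + 3, dv = -sin(2*s) ds, so v = cos(2*s)/2.
Apply parts 4 times (tabular method): alternate signs, differentiate u down to 0, integrate dv up.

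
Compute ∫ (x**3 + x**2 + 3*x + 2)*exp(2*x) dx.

(4*x**3 - 2*x**2 + 14*x + 1)*exp(2*x)/8 + C

Use integration by parts with u = x**3 + x**2 + 3*x + 2, dv = exp(2*x) dx, so v = exp(2*x)/2.
Apply parts 3 times (tabular method): alternate signs, differentiate u down to 0, integrate dv up.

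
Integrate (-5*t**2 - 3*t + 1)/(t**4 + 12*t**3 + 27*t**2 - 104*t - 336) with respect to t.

-53*log(t - 3)/490 - 1045*log(t + 4)/441 + 223*log(t + 7)/90 - 67/(21*t + 84) + C

Factor the denominator: (t - 3)*(t + 4)**2*(t + 7).
Partial-fraction decomposition: 223/(90*(t + 7)) - 1045/(441*(t + 4)) + 67/(21*(t + 4)**2) - 53/(490*(t - 3)).
Integrate each term; A/(t−a) gives A·log|t−a|; A/(t−a)² gives −A/(t−a).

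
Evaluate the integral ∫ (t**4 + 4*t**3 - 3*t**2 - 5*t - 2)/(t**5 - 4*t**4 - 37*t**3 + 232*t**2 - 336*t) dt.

log(t)/168 - 3821*log(t - 4)/968 + 29*log(t - 3)/6 + 183*log(t + 7)/1694 - 221/(22*t - 88) + C

Factor the denominator: t*(t - 4)**2*(t - 3)*(t + 7).
Partial-fraction decomposition: 183/(1694*(t + 7)) + 29/(6*(t - 3)) - 3821/(968*(t - 4)) + 221/(22*(t - 4)**2) + 1/(168*t).
Integrate each term; A/(t−a) gives A·log|t−a|; A/(t−a)² gives −A/(t−a).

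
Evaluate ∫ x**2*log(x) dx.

x**3*log(x)/3 - x**3/9 + C

Use integration by parts with u = log(x), dv = x**2 dx.
Then du = 1/x dx and v = x**3/3.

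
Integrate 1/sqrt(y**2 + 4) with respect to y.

Substitute y = 2·tan(θ), so dy = 2·sec(θ)^2 dθ and the radical becomes sqrt(y**2 + 4) = 2·sec(θ) by the Pythagorean identity.
Integrate the resulting trig expression in θ, then back-substitute tan(θ) = y/2, sec(θ) = sqrt(y**2 + 4)/2 (absorbing any constant into C).

log(y + sqrt(y**2 + 4)) + C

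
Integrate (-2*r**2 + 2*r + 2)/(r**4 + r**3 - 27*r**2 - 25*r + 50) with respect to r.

Factor the denominator: (r - 5)*(r - 1)*(r + 2)*(r + 5).
Partial-fraction decomposition: 29/(90*(r + 5)) - 10/(63*(r + 2)) - 1/(36*(r - 1)) - 19/(140*(r - 5)).
Integrate each term: A/(r−a) contributes A·log|r−a|.

-19*log(r - 5)/140 - log(r - 1)/36 - 10*log(r + 2)/63 + 29*log(r + 5)/90 + C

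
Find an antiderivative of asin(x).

x*asin(x) + sqrt(-x**2 + 1) + C

Use integration by parts with u = arcsin(x), dv = dx.
Then du = 1/sqrt(-x**2 + 1) dx.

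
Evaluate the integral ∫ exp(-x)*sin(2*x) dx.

-exp(-x)*sin(2*x)/5 - 2*exp(-x)*cos(2*x)/5 + C

Let I denote the integral. Integrate by parts with u = sin(2*x), dv = exp(-x) dx, so v = -exp(-x): I = -exp(-x)*sin(2*x) + 2·∫ exp(-x)*cos(2*x) dx.
Apply parts again with u = cos(2*x), dv = exp(-x) dx: ∫ exp(-x)*cos(2*x) dx = -exp(-x)*cos(2*x) − 2·I. Substituting back brings back I: I = -exp(-x)*sin(2*x) - 2*exp(-x)*cos(2*x) − 4·I.
Solving for I: (1 + 4)·I equals the remaining terms, so I = (1/5)·(-exp(-x)*sin(2*x) - 2*exp(-x)*cos(2*x)).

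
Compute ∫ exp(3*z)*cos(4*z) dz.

4*exp(3*z)*sin(4*z)/25 + 3*exp(3*z)*cos(4*z)/25 + C

Let I denote the integral. Integrate by parts with u = cos(4*z), dv = exp(3*z) dz, so v = exp(3*z)/3: I = exp(3*z)*cos(4*z)/3 + (4/3)·∫ exp(3*z)*sin(4*z) dz.
Apply parts again with u = sin(4*z), dv = exp(3*z) dz: ∫ exp(3*z)*sin(4*z) dz = exp(3*z)*sin(4*z)/3 − (4/3)·I. Substituting back brings back I: I = 4*exp(3*z)*sin(4*z)/9 + exp(3*z)*cos(4*z)/3 − (16/9)·I.
Solving for I: (1 + 16/9)·I equals the remaining terms, so I = (9/25)·(4*exp(3*z)*sin(4*z)/9 + exp(3*z)*cos(4*z)/3).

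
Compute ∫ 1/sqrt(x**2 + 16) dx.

Substitute x = 4·tan(θ), so dx = 4·sec(θ)^2 dθ and the radical becomes sqrt(x**2 + 16) = 4·sec(θ) by the Pythagorean identity.
Integrate the resulting trig expression in θ, then back-substitute tan(θ) = x/4, sec(θ) = sqrt(x**2 + 16)/4 (absorbing any constant into C).

log(x + sqrt(x**2 + 16)) + C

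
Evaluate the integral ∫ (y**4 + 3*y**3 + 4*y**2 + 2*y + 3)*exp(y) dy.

Use integration by parts with u = y**4 + 3*y**3 + 4*y**2 + 2*y + 3, dv = exp(y) dy, so v = exp(y).
Apply parts 4 times (tabular method): alternate signs, differentiate u down to 0, integrate dv up.

(y**4 - y**3 + 7*y**2 - 12*y + 15)*exp(y) + C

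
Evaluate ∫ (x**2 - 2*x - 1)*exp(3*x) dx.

Use integration by parts with u = x**2 - 2*x - 1, dv = exp(3*x) dx, so v = exp(3*x)/3.
Apply parts 2 times (tabular method): alternate signs, differentiate u down to 0, integrate dv up.

(9*x**2 - 24*x - 1)*exp(3*x)/27 + C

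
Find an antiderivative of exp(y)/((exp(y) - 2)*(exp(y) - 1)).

Let u = e^y, du = e^y dy.
The integral becomes ∫ du/((u-1)(u-2)); decompose into partial fractions.

log(exp(y) - 2) - log(exp(y) - 1) + C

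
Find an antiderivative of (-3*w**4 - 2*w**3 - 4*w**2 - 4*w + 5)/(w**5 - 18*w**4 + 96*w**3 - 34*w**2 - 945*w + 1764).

Factor the denominator: (w - 7)**2*(w - 4)*(w - 3)*(w + 3).
Partial-fraction decomposition: -26/(525*(w + 3)) + 85/(24*(w - 3)) - 971/(63*(w - 4)) + 16057/(1800*(w - 7)) - 2027/(30*(w - 7)**2).
Integrate each term; A/(w−a) gives A·log|w−a|; A/(w−a)² gives −A/(w−a).

16057*log(w - 7)/1800 - 971*log(w - 4)/63 + 85*log(w - 3)/24 - 26*log(w + 3)/525 + 2027/(30*w - 210) + C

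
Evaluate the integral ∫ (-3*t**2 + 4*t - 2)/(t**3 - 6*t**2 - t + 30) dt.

Factor the denominator: (t - 5)*(t - 3)*(t + 2).
Partial-fraction decomposition: -22/(35*(t + 2)) + 17/(10*(t - 3)) - 57/(14*(t - 5)).
Integrate each term: A/(t−a) contributes A·log|t−a|.

-57*log(t - 5)/14 + 17*log(t - 3)/10 - 22*log(t + 2)/35 + C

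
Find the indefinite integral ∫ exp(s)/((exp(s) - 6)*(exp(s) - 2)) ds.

log(exp(s) - 6)/4 - log(exp(s) - 2)/4 + C

Let u = e^s, du = e^s ds.
The integral becomes ∫ du/((u-2)(u-6)); decompose into partial fractions.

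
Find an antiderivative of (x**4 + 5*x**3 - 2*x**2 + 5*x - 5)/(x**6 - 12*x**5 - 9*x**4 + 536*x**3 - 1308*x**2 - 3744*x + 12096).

2024*log(x - 7)/585 - 2329*log(x - 6)/432 + 85583*log(x - 4)/44100 - 46*log(x + 3)/6615 - 109*log(x + 6)/46800 - 559/(420*x - 1680) + C

Factor the denominator: (x - 7)*(x - 6)*(x - 4)**2*(x + 3)*(x + 6).
Partial-fraction decomposition: -109/(46800*(x + 6)) - 46/(6615*(x + 3)) + 85583/(44100*(x - 4)) + 559/(420*(x - 4)**2) - 2329/(432*(x - 6)) + 2024/(585*(x - 7)).
Integrate each term; A/(x−a) gives A·log|x−a|; A/(x−a)² gives −A/(x−a).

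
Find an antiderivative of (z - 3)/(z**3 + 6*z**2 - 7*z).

Factor the denominator: z*(z - 1)*(z + 7).
Partial-fraction decomposition: -5/(28*(z + 7)) - 1/(4*(z - 1)) + 3/(7*z).
Integrate each term: A/(z−a) contributes A·log|z−a|.

3*log(z)/7 - log(z - 1)/4 - 5*log(z + 7)/28 + C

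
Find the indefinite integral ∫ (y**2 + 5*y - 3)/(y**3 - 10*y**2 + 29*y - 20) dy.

47*log(y - 5)/4 - 11*log(y - 4) + log(y - 1)/4 + C

Factor the denominator: (y - 5)*(y - 4)*(y - 1).
Partial-fraction decomposition: 1/(4*(y - 1)) - 11/(y - 4) + 47/(4*(y - 5)).
Integrate each term: A/(y−a) contributes A·log|y−a|.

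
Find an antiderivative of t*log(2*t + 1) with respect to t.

Use integration by parts with u = log(2*t + 1), dv = t dt.
Then du = 2/(2*t + 1) dt and v = t**2/2.

t**2*log(2*t + 1)/2 - t**2/4 + t/4 - log(2*t + 1)/8 + C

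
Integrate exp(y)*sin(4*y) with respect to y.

exp(y)*sin(4*y)/17 - 4*exp(y)*cos(4*y)/17 + C

Let I denote the integral. Integrate by parts with u = sin(4*y), dv = exp(y) dy, so v = exp(y): I = exp(y)*sin(4*y) − 4·∫ exp(y)*cos(4*y) dy.
Apply parts again with u = cos(4*y), dv = exp(y) dy: ∫ exp(y)*cos(4*y) dy = exp(y)*cos(4*y) + 4·I. Substituting back brings back I: I = exp(y)*sin(4*y) - 4*exp(y)*cos(4*y) − 16·I.
Solving for I: (1 + 16)·I equals the remaining terms, so I = (1/17)·(exp(y)*sin(4*y) - 4*exp(y)*cos(4*y)).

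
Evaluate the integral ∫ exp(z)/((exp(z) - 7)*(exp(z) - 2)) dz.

log(exp(z) - 7)/5 - log(exp(z) - 2)/5 + C

Let u = e^z, du = e^z dz.
The integral becomes ∫ du/((u-7)(u-2)); decompose into partial fractions.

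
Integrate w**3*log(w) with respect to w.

w**4*log(w)/4 - w**4/16 + C

Use integration by parts with u = log(w), dv = w**3 dw.
Then du = 1/w dw and v = w**4/4.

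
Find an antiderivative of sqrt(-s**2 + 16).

Substitute s = 4·sin(θ), so ds = 4·cos(θ) dθ and the radical becomes sqrt(-s**2 + 16) = 4·cos(θ) by the Pythagorean identity.
Integrate the resulting trig expression in θ, then back-substitute θ = asin(s/4), sin(θ) = s/4, cos(θ) = sqrt(-s**2 + 16)/4 (absorbing any constant into C).

s*sqrt(-s**2 + 16)/2 + 8*asin(s/4) + C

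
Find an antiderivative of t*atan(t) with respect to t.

t**2*atan(t)/2 - t/2 + atan(t)/2 + C

Use integration by parts with u = arctan(t), dv = t dt.
Then du = 1/(t**2 + 1) dt.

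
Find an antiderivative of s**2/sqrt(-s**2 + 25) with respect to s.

Substitute s = 5·sin(θ), so ds = 5·cos(θ) dθ and the radical becomes sqrt(-s**2 + 25) = 5·cos(θ) by the Pythagorean identity.
Integrate the resulting trig expression in θ, then back-substitute θ = asin(s/5), sin(θ) = s/5, cos(θ) = sqrt(-s**2 + 25)/5 (absorbing any constant into C).

-s*sqrt(-s**2 + 25)/2 + 25*asin(s/5)/2 + C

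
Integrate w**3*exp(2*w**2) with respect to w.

(2*w**2 - 1)*exp(2*w**2)/8 + C

Let u = w², du = 2w dw; rewrite as (1/2)∫ u^1·exp(2u) du.
Now integrate by parts 1 time.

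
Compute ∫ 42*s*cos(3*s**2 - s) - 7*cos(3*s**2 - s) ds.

7*sin(3*s**2 - s) + C

Let u = 3*s**2 - s, so du = (6*s - 1) ds.
Rewriting, the integral becomes 7·∫ cos(u) du = 7·sin(u).
Substituting back, u = 3*s**2 - s.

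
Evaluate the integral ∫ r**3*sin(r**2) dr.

Let u = r², du = 2r dr; rewrite as (1/2)∫ u^1·sin(1u) du.
Now integrate by parts 1 time.

-r**2*cos(r**2)/2 + sin(r**2)/2 + C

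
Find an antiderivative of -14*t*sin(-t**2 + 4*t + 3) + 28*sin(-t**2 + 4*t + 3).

Let u = t**2 - 4*t - 3, so du = (2*t - 4) dt.
Rewriting, the integral becomes 7·∫ sin(u) du = 7·-cos(u).
Substituting back, u = t**2 - 4*t - 3.

-7*cos(-t**2 + 4*t + 3) + C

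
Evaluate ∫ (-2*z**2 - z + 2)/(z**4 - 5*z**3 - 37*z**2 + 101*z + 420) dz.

-103*log(z - 7)/220 + 53*log(z - 5)/144 - 13*log(z + 3)/80 + 26*log(z + 4)/99 + C

Factor the denominator: (z - 7)*(z - 5)*(z + 3)*(z + 4).
Partial-fraction decomposition: 26/(99*(z + 4)) - 13/(80*(z + 3)) + 53/(144*(z - 5)) - 103/(220*(z - 7)).
Integrate each term: A/(z−a) contributes A·log|z−a|.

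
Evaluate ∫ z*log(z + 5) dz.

Use integration by parts with u = log(z + 5), dv = z dz.
Then du = 1/(z + 5) dz and v = z**2/2.

z**2*log(z + 5)/2 - z**2/4 + 5*z/2 - 25*log(z + 5)/2 + C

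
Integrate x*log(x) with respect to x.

x**2*log(x)/2 - x**2/4 + C

Use integration by parts with u = log(x), dv = x dx.
Then du = 1/x dx and v = x**2/2.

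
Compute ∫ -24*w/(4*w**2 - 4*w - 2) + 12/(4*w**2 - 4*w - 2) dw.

-3*log(4*w**2 - 4*w - 2) + C

Let u = 4*w**2 - 4*w - 2, so du = (8*w - 4) dw.
Rewriting, the integral becomes -3·∫ 1/u du = -3·log(u).
Substituting back, u = 4*w**2 - 4*w - 2.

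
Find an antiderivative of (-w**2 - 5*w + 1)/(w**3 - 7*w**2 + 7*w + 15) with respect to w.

-49*log(w - 5)/12 + 23*log(w - 3)/8 + 5*log(w + 1)/24 + C

Factor the denominator: (w - 5)*(w - 3)*(w + 1).
Partial-fraction decomposition: 5/(24*(w + 1)) + 23/(8*(w - 3)) - 49/(12*(w - 5)).
Integrate each term: A/(w−a) contributes A·log|w−a|.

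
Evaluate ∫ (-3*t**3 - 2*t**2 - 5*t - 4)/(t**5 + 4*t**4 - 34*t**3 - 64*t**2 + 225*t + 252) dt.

-248*log(t - 4)/385 + 59*log(t - 3)/120 + log(t + 1)/120 - 37*log(t + 3)/168 + 481*log(t + 7)/1320 + C

Factor the denominator: (t - 4)*(t - 3)*(t + 1)*(t + 3)*(t + 7).
Partial-fraction decomposition: 481/(1320*(t + 7)) - 37/(168*(t + 3)) + 1/(120*(t + 1)) + 59/(120*(t - 3)) - 248/(385*(t - 4)).
Integrate each term: A/(t−a) contributes A·log|t−a|.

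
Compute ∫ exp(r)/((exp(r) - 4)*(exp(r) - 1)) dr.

Let u = e^r, du = e^r dr.
The integral becomes ∫ du/((u-4)(u-1)); decompose into partial fractions.

log(exp(r) - 4)/3 - log(exp(r) - 1)/3 + C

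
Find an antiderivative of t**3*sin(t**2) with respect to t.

-t**2*cos(t**2)/2 + sin(t**2)/2 + C

Let u = t², du = 2t dt; rewrite as (1/2)∫ u^1·sin(1u) du.
Now integrate by parts 1 time.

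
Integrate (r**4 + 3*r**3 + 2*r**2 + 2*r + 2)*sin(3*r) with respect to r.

Use integration by parts with u = r**4 + 3*r**3 + 2*r**2 + 2*r + 2, dv = sin(3*r) dr, so v = -cos(3*r)/3.
Apply parts 4 times (tabular method): alternate signs, differentiate u down to 0, integrate dv up.

-r**4*cos(3*r)/3 + 4*r**3*sin(3*r)/9 - r**3*cos(3*r) + r**2*sin(3*r) - 2*r**2*cos(3*r)/9 + 4*r*sin(3*r)/27 - 50*cos(3*r)/81 + C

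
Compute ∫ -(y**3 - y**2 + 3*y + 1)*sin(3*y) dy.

Use integration by parts with u = y**3 - y**2 + 3*y + 1, dv = -sin(3*y) dy, so v = cos(3*y)/3.
Apply parts 3 times (tabular method): alternate signs, differentiate u down to 0, integrate dv up.

y**3*cos(3*y)/3 - y**2*sin(3*y)/3 - y**2*cos(3*y)/3 + 2*y*sin(3*y)/9 + 7*y*cos(3*y)/9 - 7*sin(3*y)/27 + 11*cos(3*y)/27 + C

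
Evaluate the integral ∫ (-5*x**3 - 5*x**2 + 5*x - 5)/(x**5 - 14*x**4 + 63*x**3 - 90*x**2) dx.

Factor the denominator: x**2*(x - 6)*(x - 5)*(x - 3).
Partial-fraction decomposition: -85/(27*(x - 3)) + 73/(5*(x - 5)) - 1235/(108*(x - 6)) - 1/(60*x) + 1/(18*x**2).
Integrate each term; A/(x−a) gives A·log|x−a|; A/(x−a)² gives −A/(x−a).

-log(x)/60 - 1235*log(x - 6)/108 + 73*log(x - 5)/5 - 85*log(x - 3)/27 - 1/(18*x) + C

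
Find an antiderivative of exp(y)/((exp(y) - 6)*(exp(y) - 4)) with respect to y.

log(exp(y) - 6)/2 - log(exp(y) - 4)/2 + C

Let u = e^y, du = e^y dy.
The integral becomes ∫ du/((u-6)(u-4)); decompose into partial fractions.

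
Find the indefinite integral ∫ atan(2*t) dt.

t*atan(2*t) - log(4*t**2 + 1)/4 + C

Use integration by parts with u = arctan(2*t), dv = dt.
Then du = 2/(4*t**2 + 1) dt.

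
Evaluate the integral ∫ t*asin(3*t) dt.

Use integration by parts with u = arcsin(3*t), dv = t dt.
Then du = 3/sqrt(-9*t**2 + 1) dt.

t**2*asin(3*t)/2 + t*sqrt(-9*t**2 + 1)/12 - asin(3*t)/36 + C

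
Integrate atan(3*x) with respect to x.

x*atan(3*x) - log(9*x**2 + 1)/6 + C

Use integration by parts with u = arctan(3*x), dv = dx.
Then du = 3/(9*x**2 + 1) dx.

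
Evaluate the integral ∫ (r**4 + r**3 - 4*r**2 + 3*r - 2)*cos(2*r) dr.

r**4*sin(2*r)/2 + r**3*sin(2*r)/2 + r**3*cos(2*r) - 7*r**2*sin(2*r)/2 + 3*r**2*cos(2*r)/4 + 3*r*sin(2*r)/4 - 7*r*cos(2*r)/2 + 3*sin(2*r)/4 + 3*cos(2*r)/8 + C

Use integration by parts with u = r**4 + r**3 - 4*r**2 + 3*r - 2, dv = cos(2*r) dr, so v = sin(2*r)/2.
Apply parts 4 times (tabular method): alternate signs, differentiate u down to 0, integrate dv up.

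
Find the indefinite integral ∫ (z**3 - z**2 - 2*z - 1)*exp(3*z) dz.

(9*z**3 - 18*z**2 - 6*z - 7)*exp(3*z)/27 + C

Use integration by parts with u = z**3 - z**2 - 2*z - 1, dv = exp(3*z) dz, so v = exp(3*z)/3.
Apply parts 3 times (tabular method): alternate signs, differentiate u down to 0, integrate dv up.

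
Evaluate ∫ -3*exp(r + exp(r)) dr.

-3*exp(exp(r)) + C

Let u = exp(r), so du = (exp(r)) dr.
Rewriting, the integral becomes -3·∫ e^u du = -3·e^u.
Substituting back, u = exp(r).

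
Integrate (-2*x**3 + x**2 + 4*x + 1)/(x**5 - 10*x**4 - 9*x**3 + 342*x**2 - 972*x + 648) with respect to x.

Factor the denominator: (x - 6)**2*(x - 3)*(x - 1)*(x + 6).
Partial-fraction decomposition: 445/(9072*(x + 6)) - 2/(175*(x - 1)) - 16/(81*(x - 3)) + 1727/(10800*(x - 6)) - 371/(180*(x - 6)**2).
Integrate each term; A/(x−a) gives A·log|x−a|; A/(x−a)² gives −A/(x−a).

1727*log(x - 6)/10800 - 16*log(x - 3)/81 - 2*log(x - 1)/175 + 445*log(x + 6)/9072 + 371/(180*x - 1080) + C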